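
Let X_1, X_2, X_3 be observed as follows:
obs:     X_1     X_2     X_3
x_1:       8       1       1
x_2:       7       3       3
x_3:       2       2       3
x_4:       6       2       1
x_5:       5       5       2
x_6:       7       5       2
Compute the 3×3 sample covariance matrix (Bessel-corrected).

Step 1 — column means:
  mean(X_1) = (8 + 7 + 2 + 6 + 5 + 7) / 6 = 35/6 = 5.8333
  mean(X_2) = (1 + 3 + 2 + 2 + 5 + 5) / 6 = 18/6 = 3
  mean(X_3) = (1 + 3 + 3 + 1 + 2 + 2) / 6 = 12/6 = 2

Step 2 — sample covariance S[i,j] = (1/(n-1)) · Σ_k (x_{k,i} - mean_i) · (x_{k,j} - mean_j), with n-1 = 5.
  S[X_1,X_1] = ((2.1667)·(2.1667) + (1.1667)·(1.1667) + (-3.8333)·(-3.8333) + (0.1667)·(0.1667) + (-0.8333)·(-0.8333) + (1.1667)·(1.1667)) / 5 = 22.8333/5 = 4.5667
  S[X_1,X_2] = ((2.1667)·(-2) + (1.1667)·(0) + (-3.8333)·(-1) + (0.1667)·(-1) + (-0.8333)·(2) + (1.1667)·(2)) / 5 = 0/5 = 0
  S[X_1,X_3] = ((2.1667)·(-1) + (1.1667)·(1) + (-3.8333)·(1) + (0.1667)·(-1) + (-0.8333)·(0) + (1.1667)·(0)) / 5 = -5/5 = -1
  S[X_2,X_2] = ((-2)·(-2) + (0)·(0) + (-1)·(-1) + (-1)·(-1) + (2)·(2) + (2)·(2)) / 5 = 14/5 = 2.8
  S[X_2,X_3] = ((-2)·(-1) + (0)·(1) + (-1)·(1) + (-1)·(-1) + (2)·(0) + (2)·(0)) / 5 = 2/5 = 0.4
  S[X_3,X_3] = ((-1)·(-1) + (1)·(1) + (1)·(1) + (-1)·(-1) + (0)·(0) + (0)·(0)) / 5 = 4/5 = 0.8

S is symmetric (S[j,i] = S[i,j]). Assembling:

S = [[4.5667, 0, -1],
 [0, 2.8, 0.4],
 [-1, 0.4, 0.8]]


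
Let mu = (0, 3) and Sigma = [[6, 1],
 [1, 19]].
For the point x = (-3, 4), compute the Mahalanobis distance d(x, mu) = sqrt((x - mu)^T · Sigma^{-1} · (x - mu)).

Step 1 — centre the observation: (x - mu) = (-3, 1).

Step 2 — invert Sigma. det(Sigma) = 6·19 - (1)² = 113.
  Sigma^{-1} = (1/det) · [[d, -b], [-b, a]] = [[0.1681, -0.0088],
 [-0.0088, 0.0531]].

Step 3 — form the quadratic (x - mu)^T · Sigma^{-1} · (x - mu):
  Sigma^{-1} · (x - mu) = (-0.5133, 0.0796).
  (x - mu)^T · [Sigma^{-1} · (x - mu)] = (-3)·(-0.5133) + (1)·(0.0796) = 1.6195.

Step 4 — take square root: d = √(1.6195) ≈ 1.2726.

d(x, mu) = √(1.6195) ≈ 1.2726


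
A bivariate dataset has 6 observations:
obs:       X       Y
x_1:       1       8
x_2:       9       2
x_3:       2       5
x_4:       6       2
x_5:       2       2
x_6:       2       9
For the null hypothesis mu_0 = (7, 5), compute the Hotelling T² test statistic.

Step 1 — sample mean vector:
  mean(X) = (1 + 9 + 2 + 6 + 2 + 2) / 6 = 22/6 = 3.6667
  mean(Y) = (8 + 2 + 5 + 2 + 2 + 9) / 6 = 28/6 = 4.6667
  x̄ = (3.6667, 4.6667),  deviation x̄ - mu_0 = (3.6667, 4.6667) - (7, 5) = (-3.3333, -0.3333).

Step 2 — sample covariance matrix, S[i,j] = (1/(n-1)) · Σ_k (x_{k,i} - mean_i) · (x_{k,j} - mean_j), divisor n-1 = 5:
  S[X,X] = ((-2.6667)·(-2.6667) + (5.3333)·(5.3333) + (-1.6667)·(-1.6667) + (2.3333)·(2.3333) + (-1.6667)·(-1.6667) + (-1.6667)·(-1.6667)) / 5 = 49.3333/5 = 9.8667
  S[X,Y] = ((-2.6667)·(3.3333) + (5.3333)·(-2.6667) + (-1.6667)·(0.3333) + (2.3333)·(-2.6667) + (-1.6667)·(-2.6667) + (-1.6667)·(4.3333)) / 5 = -32.6667/5 = -6.5333
  S[Y,Y] = ((3.3333)·(3.3333) + (-2.6667)·(-2.6667) + (0.3333)·(0.3333) + (-2.6667)·(-2.6667) + (-2.6667)·(-2.6667) + (4.3333)·(4.3333)) / 5 = 51.3333/5 = 10.2667
  S = [[9.8667, -6.5333],
 [-6.5333, 10.2667]].

Step 3 — invert S. det(S) = 9.8667·10.2667 - (-6.5333)² = 58.6133.
  S^{-1} = (1/det) · [[d, -b], [-b, a]] = [[0.1752, 0.1115],
 [0.1115, 0.1683]].

Step 4 — quadratic form (x̄ - mu_0)^T · S^{-1} · (x̄ - mu_0):
  S^{-1} · (x̄ - mu_0) = (-0.621, -0.4277),
  (x̄ - mu_0)^T · [...] = (-3.3333)·(-0.621) + (-0.3333)·(-0.4277) = 2.2126.

Step 5 — scale by n: T² = 6 · 2.2126 = 13.2757.

T² ≈ 13.2757


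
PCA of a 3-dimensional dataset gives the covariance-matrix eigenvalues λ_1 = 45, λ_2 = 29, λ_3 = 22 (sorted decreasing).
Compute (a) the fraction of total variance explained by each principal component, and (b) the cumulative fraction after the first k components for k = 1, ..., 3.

Step 1 — total variance = trace(Sigma) = Σ λ_i = 45 + 29 + 22 = 96.

Step 2 — fraction explained by component i = λ_i / Σ λ:
  PC1: 45/96 = 0.4688
  PC2: 29/96 = 0.3021
  PC3: 22/96 = 0.2292

Step 3 — cumulative fraction after k components = (λ_1 + ... + λ_k) / Σ λ:
  k = 1: 45/96 = 0.4688
  k = 2: (45 + 29)/96 = 74/96 = 0.7708
  k = 3: (45 + 29 + 22)/96 = 96/96 = 1

Summary (fraction, with percent):

explained: PC1 0.4688 (46.88%), PC2 0.3021 (30.21%), PC3 0.2292 (22.92%);  cumulative: 0.4688, 0.7708, 1


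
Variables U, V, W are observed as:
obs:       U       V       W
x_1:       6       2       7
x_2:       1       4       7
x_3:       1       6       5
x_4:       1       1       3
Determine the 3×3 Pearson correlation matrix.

Step 1 — column means:
  mean(U) = (6 + 1 + 1 + 1) / 4 = 9/4 = 2.25
  mean(V) = (2 + 4 + 6 + 1) / 4 = 13/4 = 3.25
  mean(W) = (7 + 7 + 5 + 3) / 4 = 22/4 = 5.5

Step 2 — sample variances and covariances s[i,j] = (1/(n-1)) · Σ_k (x_{k,i} - mean_i) · (x_{k,j} - mean_j), with n-1 = 3:
  s[U,U] = ((3.75)·(3.75) + (-1.25)·(-1.25) + (-1.25)·(-1.25) + (-1.25)·(-1.25)) / 3 = 18.75/3 = 6.25
  s[U,V] = ((3.75)·(-1.25) + (-1.25)·(0.75) + (-1.25)·(2.75) + (-1.25)·(-2.25)) / 3 = -6.25/3 = -2.0833
  s[U,W] = ((3.75)·(1.5) + (-1.25)·(1.5) + (-1.25)·(-0.5) + (-1.25)·(-2.5)) / 3 = 7.5/3 = 2.5
  s[V,V] = ((-1.25)·(-1.25) + (0.75)·(0.75) + (2.75)·(2.75) + (-2.25)·(-2.25)) / 3 = 14.75/3 = 4.9167
  s[V,W] = ((-1.25)·(1.5) + (0.75)·(1.5) + (2.75)·(-0.5) + (-2.25)·(-2.5)) / 3 = 3.5/3 = 1.1667
  s[W,W] = ((1.5)·(1.5) + (1.5)·(1.5) + (-0.5)·(-0.5) + (-2.5)·(-2.5)) / 3 = 11/3 = 3.6667
  Sample standard deviations s_i = √(s[i,i]):
  s(U) = √(6.25) = 2.5
  s(V) = √(4.9167) = 2.2174
  s(W) = √(3.6667) = 1.9149

Step 3 — r_{ij} = s_{ij} / (s_i · s_j):
  r[U,U] = 1 (diagonal).
  r[U,V] = -2.0833 / (2.5 · 2.2174) = -2.0833 / 5.5434 = -0.3758
  r[U,W] = 2.5 / (2.5 · 1.9149) = 2.5 / 4.7871 = 0.5222
  r[V,V] = 1 (diagonal).
  r[V,W] = 1.1667 / (2.2174 · 1.9149) = 1.1667 / 4.2459 = 0.2748
  r[W,W] = 1 (diagonal).

R is symmetric with unit diagonal. Assembling:

R = [[1, -0.3758, 0.5222],
 [-0.3758, 1, 0.2748],
 [0.5222, 0.2748, 1]]


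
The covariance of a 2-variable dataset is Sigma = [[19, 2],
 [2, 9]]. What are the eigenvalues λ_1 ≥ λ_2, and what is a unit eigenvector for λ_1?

Step 1 — characteristic polynomial of 2×2 Sigma:
  det(Sigma - λI) = λ² - trace · λ + det = 0.
  trace = 19 + 9 = 28, det = 19·9 - (2)² = 167.
Step 2 — discriminant:
  Δ = trace² - 4·det = 784 - 668 = 116.
Step 3 — eigenvalues:
  λ = (trace ± √Δ)/2 = (28 ± 10.7703)/2,
  λ_1 = 19.3852,  λ_2 = 8.6148.

Step 4 — unit eigenvector for λ_1: solve (Sigma - λ_1 I)v = 0. First row:
  (19 - 19.3852)·v_x + (2)·v_y = 0, i.e. (-0.3852)·v_x + (2)·v_y = 0,
  so v ∝ (b, λ_1 - a) = (2, 0.3852) = u.
  ||u|| = √((2)² + (0.3852)²) = √(4.1484) ≈ 2.0368,
  v_1 = u/||u|| ≈ (0.982, 0.1891) (||v_1|| = 1).

λ_1 = 19.3852,  λ_2 = 8.6148;  v_1 ≈ (0.982, 0.1891)


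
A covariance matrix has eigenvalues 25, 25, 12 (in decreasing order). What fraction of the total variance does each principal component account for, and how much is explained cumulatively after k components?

Step 1 — total variance = trace(Sigma) = Σ λ_i = 25 + 25 + 12 = 62.

Step 2 — fraction explained by component i = λ_i / Σ λ:
  PC1: 25/62 = 0.4032
  PC2: 25/62 = 0.4032
  PC3: 12/62 = 0.1935

Step 3 — cumulative fraction after k components = (λ_1 + ... + λ_k) / Σ λ:
  k = 1: 25/62 = 0.4032
  k = 2: (25 + 25)/62 = 50/62 = 0.8065
  k = 3: (25 + 25 + 12)/62 = 62/62 = 1

Summary (fraction, with percent):

explained: PC1 0.4032 (40.32%), PC2 0.4032 (40.32%), PC3 0.1935 (19.35%);  cumulative: 0.4032, 0.8065, 1


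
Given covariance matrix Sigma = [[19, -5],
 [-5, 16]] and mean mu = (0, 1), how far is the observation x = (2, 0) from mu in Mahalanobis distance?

Step 1 — centre the observation: (x - mu) = (2, -1).

Step 2 — invert Sigma. det(Sigma) = 19·16 - (-5)² = 279.
  Sigma^{-1} = (1/det) · [[d, -b], [-b, a]] = [[0.0573, 0.0179],
 [0.0179, 0.0681]].

Step 3 — form the quadratic (x - mu)^T · Sigma^{-1} · (x - mu):
  Sigma^{-1} · (x - mu) = (0.0968, -0.0323).
  (x - mu)^T · [Sigma^{-1} · (x - mu)] = (2)·(0.0968) + (-1)·(-0.0323) = 0.2258.

Step 4 — take square root: d = √(0.2258) ≈ 0.4752.

d(x, mu) = √(0.2258) ≈ 0.4752


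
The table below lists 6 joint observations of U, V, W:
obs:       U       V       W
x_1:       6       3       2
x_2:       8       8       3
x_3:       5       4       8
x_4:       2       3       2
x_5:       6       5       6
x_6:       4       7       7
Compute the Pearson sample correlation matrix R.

Step 1 — column means:
  mean(U) = (6 + 8 + 5 + 2 + 6 + 4) / 6 = 31/6 = 5.1667
  mean(V) = (3 + 8 + 4 + 3 + 5 + 7) / 6 = 30/6 = 5
  mean(W) = (2 + 3 + 8 + 2 + 6 + 7) / 6 = 28/6 = 4.6667

Step 2 — sample variances and covariances s[i,j] = (1/(n-1)) · Σ_k (x_{k,i} - mean_i) · (x_{k,j} - mean_j), with n-1 = 5:
  s[U,U] = ((0.8333)·(0.8333) + (2.8333)·(2.8333) + (-0.1667)·(-0.1667) + (-3.1667)·(-3.1667) + (0.8333)·(0.8333) + (-1.1667)·(-1.1667)) / 5 = 20.8333/5 = 4.1667
  s[U,V] = ((0.8333)·(-2) + (2.8333)·(3) + (-0.1667)·(-1) + (-3.1667)·(-2) + (0.8333)·(0) + (-1.1667)·(2)) / 5 = 11/5 = 2.2
  s[U,W] = ((0.8333)·(-2.6667) + (2.8333)·(-1.6667) + (-0.1667)·(3.3333) + (-3.1667)·(-2.6667) + (0.8333)·(1.3333) + (-1.1667)·(2.3333)) / 5 = -0.6667/5 = -0.1333
  s[V,V] = ((-2)·(-2) + (3)·(3) + (-1)·(-1) + (-2)·(-2) + (0)·(0) + (2)·(2)) / 5 = 22/5 = 4.4
  s[V,W] = ((-2)·(-2.6667) + (3)·(-1.6667) + (-1)·(3.3333) + (-2)·(-2.6667) + (0)·(1.3333) + (2)·(2.3333)) / 5 = 7/5 = 1.4
  s[W,W] = ((-2.6667)·(-2.6667) + (-1.6667)·(-1.6667) + (3.3333)·(3.3333) + (-2.6667)·(-2.6667) + (1.3333)·(1.3333) + (2.3333)·(2.3333)) / 5 = 35.3333/5 = 7.0667
  Sample standard deviations s_i = √(s[i,i]):
  s(U) = √(4.1667) = 2.0412
  s(V) = √(4.4) = 2.0976
  s(W) = √(7.0667) = 2.6583

Step 3 — r_{ij} = s_{ij} / (s_i · s_j):
  r[U,U] = 1 (diagonal).
  r[U,V] = 2.2 / (2.0412 · 2.0976) = 2.2 / 4.2817 = 0.5138
  r[U,W] = -0.1333 / (2.0412 · 2.6583) = -0.1333 / 5.4263 = -0.0246
  r[V,V] = 1 (diagonal).
  r[V,W] = 1.4 / (2.0976 · 2.6583) = 1.4 / 5.5761 = 0.2511
  r[W,W] = 1 (diagonal).

R is symmetric with unit diagonal. Assembling:

R = [[1, 0.5138, -0.0246],
 [0.5138, 1, 0.2511],
 [-0.0246, 0.2511, 1]]


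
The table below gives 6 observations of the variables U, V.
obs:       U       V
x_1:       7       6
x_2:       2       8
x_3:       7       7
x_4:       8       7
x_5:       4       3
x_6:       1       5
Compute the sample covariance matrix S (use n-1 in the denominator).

Step 1 — column means:
  mean(U) = (7 + 2 + 7 + 8 + 4 + 1) / 6 = 29/6 = 4.8333
  mean(V) = (6 + 8 + 7 + 7 + 3 + 5) / 6 = 36/6 = 6

Step 2 — sample covariance S[i,j] = (1/(n-1)) · Σ_k (x_{k,i} - mean_i) · (x_{k,j} - mean_j), with n-1 = 5.
  S[U,U] = ((2.1667)·(2.1667) + (-2.8333)·(-2.8333) + (2.1667)·(2.1667) + (3.1667)·(3.1667) + (-0.8333)·(-0.8333) + (-3.8333)·(-3.8333)) / 5 = 42.8333/5 = 8.5667
  S[U,V] = ((2.1667)·(0) + (-2.8333)·(2) + (2.1667)·(1) + (3.1667)·(1) + (-0.8333)·(-3) + (-3.8333)·(-1)) / 5 = 6/5 = 1.2
  S[V,V] = ((0)·(0) + (2)·(2) + (1)·(1) + (1)·(1) + (-3)·(-3) + (-1)·(-1)) / 5 = 16/5 = 3.2

S is symmetric (S[j,i] = S[i,j]). Assembling:

S = [[8.5667, 1.2],
 [1.2, 3.2]]


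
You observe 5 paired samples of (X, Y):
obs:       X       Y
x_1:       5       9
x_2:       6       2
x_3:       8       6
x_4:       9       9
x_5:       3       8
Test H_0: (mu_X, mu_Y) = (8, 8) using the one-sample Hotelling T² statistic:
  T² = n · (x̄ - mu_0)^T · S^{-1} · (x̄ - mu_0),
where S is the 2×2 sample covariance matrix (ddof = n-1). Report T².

Step 1 — sample mean vector:
  mean(X) = (5 + 6 + 8 + 9 + 3) / 5 = 31/5 = 6.2
  mean(Y) = (9 + 2 + 6 + 9 + 8) / 5 = 34/5 = 6.8
  x̄ = (6.2, 6.8),  deviation x̄ - mu_0 = (6.2, 6.8) - (8, 8) = (-1.8, -1.2).

Step 2 — sample covariance matrix, S[i,j] = (1/(n-1)) · Σ_k (x_{k,i} - mean_i) · (x_{k,j} - mean_j), divisor n-1 = 4:
  S[X,X] = ((-1.2)·(-1.2) + (-0.2)·(-0.2) + (1.8)·(1.8) + (2.8)·(2.8) + (-3.2)·(-3.2)) / 4 = 22.8/4 = 5.7
  S[X,Y] = ((-1.2)·(2.2) + (-0.2)·(-4.8) + (1.8)·(-0.8) + (2.8)·(2.2) + (-3.2)·(1.2)) / 4 = -0.8/4 = -0.2
  S[Y,Y] = ((2.2)·(2.2) + (-4.8)·(-4.8) + (-0.8)·(-0.8) + (2.2)·(2.2) + (1.2)·(1.2)) / 4 = 34.8/4 = 8.7
  S = [[5.7, -0.2],
 [-0.2, 8.7]].

Step 3 — invert S. det(S) = 5.7·8.7 - (-0.2)² = 49.55.
  S^{-1} = (1/det) · [[d, -b], [-b, a]] = [[0.1756, 0.004],
 [0.004, 0.115]].

Step 4 — quadratic form (x̄ - mu_0)^T · S^{-1} · (x̄ - mu_0):
  S^{-1} · (x̄ - mu_0) = (-0.3209, -0.1453),
  (x̄ - mu_0)^T · [...] = (-1.8)·(-0.3209) + (-1.2)·(-0.1453) = 0.752.

Step 5 — scale by n: T² = 5 · 0.752 = 3.7598.

T² ≈ 3.7598


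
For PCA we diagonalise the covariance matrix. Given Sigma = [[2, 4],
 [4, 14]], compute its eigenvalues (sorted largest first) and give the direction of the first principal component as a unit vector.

Step 1 — characteristic polynomial of 2×2 Sigma:
  det(Sigma - λI) = λ² - trace · λ + det = 0.
  trace = 2 + 14 = 16, det = 2·14 - (4)² = 12.
Step 2 — discriminant:
  Δ = trace² - 4·det = 256 - 48 = 208.
Step 3 — eigenvalues:
  λ = (trace ± √Δ)/2 = (16 ± 14.4222)/2,
  λ_1 = 15.2111,  λ_2 = 0.7889.

Step 4 — unit eigenvector for λ_1: solve (Sigma - λ_1 I)v = 0. First row:
  (2 - 15.2111)·v_x + (4)·v_y = 0, i.e. (-13.2111)·v_x + (4)·v_y = 0,
  so v ∝ (b, λ_1 - a) = (4, 13.2111) = u.
  ||u|| = √((4)² + (13.2111)²) = √(190.5332) ≈ 13.8034,
  v_1 = u/||u|| ≈ (0.2898, 0.9571) (||v_1|| = 1).

λ_1 = 15.2111,  λ_2 = 0.7889;  v_1 ≈ (0.2898, 0.9571)


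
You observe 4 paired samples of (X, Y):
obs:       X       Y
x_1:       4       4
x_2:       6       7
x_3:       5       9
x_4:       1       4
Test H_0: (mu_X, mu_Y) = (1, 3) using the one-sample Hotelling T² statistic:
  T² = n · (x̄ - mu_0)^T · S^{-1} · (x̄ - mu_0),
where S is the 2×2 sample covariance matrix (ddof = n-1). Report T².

Step 1 — sample mean vector:
  mean(X) = (4 + 6 + 5 + 1) / 4 = 16/4 = 4
  mean(Y) = (4 + 7 + 9 + 4) / 4 = 24/4 = 6
  x̄ = (4, 6),  deviation x̄ - mu_0 = (4, 6) - (1, 3) = (3, 3).

Step 2 — sample covariance matrix, S[i,j] = (1/(n-1)) · Σ_k (x_{k,i} - mean_i) · (x_{k,j} - mean_j), divisor n-1 = 3:
  S[X,X] = ((0)·(0) + (2)·(2) + (1)·(1) + (-3)·(-3)) / 3 = 14/3 = 4.6667
  S[X,Y] = ((0)·(-2) + (2)·(1) + (1)·(3) + (-3)·(-2)) / 3 = 11/3 = 3.6667
  S[Y,Y] = ((-2)·(-2) + (1)·(1) + (3)·(3) + (-2)·(-2)) / 3 = 18/3 = 6
  S = [[4.6667, 3.6667],
 [3.6667, 6]].

Step 3 — invert S. det(S) = 4.6667·6 - (3.6667)² = 14.5556.
  S^{-1} = (1/det) · [[d, -b], [-b, a]] = [[0.4122, -0.2519],
 [-0.2519, 0.3206]].

Step 4 — quadratic form (x̄ - mu_0)^T · S^{-1} · (x̄ - mu_0):
  S^{-1} · (x̄ - mu_0) = (0.4809, 0.2061),
  (x̄ - mu_0)^T · [...] = (3)·(0.4809) + (3)·(0.2061) = 2.0611.

Step 5 — scale by n: T² = 4 · 2.0611 = 8.2443.

T² ≈ 8.2443


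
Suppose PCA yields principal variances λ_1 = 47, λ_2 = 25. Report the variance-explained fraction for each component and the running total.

Step 1 — total variance = trace(Sigma) = Σ λ_i = 47 + 25 = 72.

Step 2 — fraction explained by component i = λ_i / Σ λ:
  PC1: 47/72 = 0.6528
  PC2: 25/72 = 0.3472

Step 3 — cumulative fraction after k components = (λ_1 + ... + λ_k) / Σ λ:
  k = 1: 47/72 = 0.6528
  k = 2: (47 + 25)/72 = 72/72 = 1

Summary (fraction, with percent):

explained: PC1 0.6528 (65.28%), PC2 0.3472 (34.72%);  cumulative: 0.6528, 1


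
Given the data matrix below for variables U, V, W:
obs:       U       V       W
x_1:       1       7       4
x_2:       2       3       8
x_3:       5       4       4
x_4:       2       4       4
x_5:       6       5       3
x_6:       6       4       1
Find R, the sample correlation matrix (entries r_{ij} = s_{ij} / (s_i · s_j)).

Step 1 — column means:
  mean(U) = (1 + 2 + 5 + 2 + 6 + 6) / 6 = 22/6 = 3.6667
  mean(V) = (7 + 3 + 4 + 4 + 5 + 4) / 6 = 27/6 = 4.5
  mean(W) = (4 + 8 + 4 + 4 + 3 + 1) / 6 = 24/6 = 4

Step 2 — sample variances and covariances s[i,j] = (1/(n-1)) · Σ_k (x_{k,i} - mean_i) · (x_{k,j} - mean_j), with n-1 = 5:
  s[U,U] = ((-2.6667)·(-2.6667) + (-1.6667)·(-1.6667) + (1.3333)·(1.3333) + (-1.6667)·(-1.6667) + (2.3333)·(2.3333) + (2.3333)·(2.3333)) / 5 = 25.3333/5 = 5.0667
  s[U,V] = ((-2.6667)·(2.5) + (-1.6667)·(-1.5) + (1.3333)·(-0.5) + (-1.6667)·(-0.5) + (2.3333)·(0.5) + (2.3333)·(-0.5)) / 5 = -4/5 = -0.8
  s[U,W] = ((-2.6667)·(0) + (-1.6667)·(4) + (1.3333)·(0) + (-1.6667)·(0) + (2.3333)·(-1) + (2.3333)·(-3)) / 5 = -16/5 = -3.2
  s[V,V] = ((2.5)·(2.5) + (-1.5)·(-1.5) + (-0.5)·(-0.5) + (-0.5)·(-0.5) + (0.5)·(0.5) + (-0.5)·(-0.5)) / 5 = 9.5/5 = 1.9
  s[V,W] = ((2.5)·(0) + (-1.5)·(4) + (-0.5)·(0) + (-0.5)·(0) + (0.5)·(-1) + (-0.5)·(-3)) / 5 = -5/5 = -1
  s[W,W] = ((0)·(0) + (4)·(4) + (0)·(0) + (0)·(0) + (-1)·(-1) + (-3)·(-3)) / 5 = 26/5 = 5.2
  Sample standard deviations s_i = √(s[i,i]):
  s(U) = √(5.0667) = 2.2509
  s(V) = √(1.9) = 1.3784
  s(W) = √(5.2) = 2.2804

Step 3 — r_{ij} = s_{ij} / (s_i · s_j):
  r[U,U] = 1 (diagonal).
  r[U,V] = -0.8 / (2.2509 · 1.3784) = -0.8 / 3.1027 = -0.2578
  r[U,W] = -3.2 / (2.2509 · 2.2804) = -3.2 / 5.1329 = -0.6234
  r[V,V] = 1 (diagonal).
  r[V,W] = -1 / (1.3784 · 2.2804) = -1 / 3.1432 = -0.3181
  r[W,W] = 1 (diagonal).

R is symmetric with unit diagonal. Assembling:

R = [[1, -0.2578, -0.6234],
 [-0.2578, 1, -0.3181],
 [-0.6234, -0.3181, 1]]


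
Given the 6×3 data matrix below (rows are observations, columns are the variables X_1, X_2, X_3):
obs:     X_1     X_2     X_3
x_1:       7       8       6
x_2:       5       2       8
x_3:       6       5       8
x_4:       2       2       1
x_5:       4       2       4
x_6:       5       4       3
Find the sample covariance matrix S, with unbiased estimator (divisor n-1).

Step 1 — column means:
  mean(X_1) = (7 + 5 + 6 + 2 + 4 + 5) / 6 = 29/6 = 4.8333
  mean(X_2) = (8 + 2 + 5 + 2 + 2 + 4) / 6 = 23/6 = 3.8333
  mean(X_3) = (6 + 8 + 8 + 1 + 4 + 3) / 6 = 30/6 = 5

Step 2 — sample covariance S[i,j] = (1/(n-1)) · Σ_k (x_{k,i} - mean_i) · (x_{k,j} - mean_j), with n-1 = 5.
  S[X_1,X_1] = ((2.1667)·(2.1667) + (0.1667)·(0.1667) + (1.1667)·(1.1667) + (-2.8333)·(-2.8333) + (-0.8333)·(-0.8333) + (0.1667)·(0.1667)) / 5 = 14.8333/5 = 2.9667
  S[X_1,X_2] = ((2.1667)·(4.1667) + (0.1667)·(-1.8333) + (1.1667)·(1.1667) + (-2.8333)·(-1.8333) + (-0.8333)·(-1.8333) + (0.1667)·(0.1667)) / 5 = 16.8333/5 = 3.3667
  S[X_1,X_3] = ((2.1667)·(1) + (0.1667)·(3) + (1.1667)·(3) + (-2.8333)·(-4) + (-0.8333)·(-1) + (0.1667)·(-2)) / 5 = 18/5 = 3.6
  S[X_2,X_2] = ((4.1667)·(4.1667) + (-1.8333)·(-1.8333) + (1.1667)·(1.1667) + (-1.8333)·(-1.8333) + (-1.8333)·(-1.8333) + (0.1667)·(0.1667)) / 5 = 28.8333/5 = 5.7667
  S[X_2,X_3] = ((4.1667)·(1) + (-1.8333)·(3) + (1.1667)·(3) + (-1.8333)·(-4) + (-1.8333)·(-1) + (0.1667)·(-2)) / 5 = 11/5 = 2.2
  S[X_3,X_3] = ((1)·(1) + (3)·(3) + (3)·(3) + (-4)·(-4) + (-1)·(-1) + (-2)·(-2)) / 5 = 40/5 = 8

S is symmetric (S[j,i] = S[i,j]). Assembling:

S = [[2.9667, 3.3667, 3.6],
 [3.3667, 5.7667, 2.2],
 [3.6, 2.2, 8]]


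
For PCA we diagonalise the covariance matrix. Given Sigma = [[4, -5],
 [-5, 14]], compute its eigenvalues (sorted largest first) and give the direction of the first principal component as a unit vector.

Step 1 — characteristic polynomial of 2×2 Sigma:
  det(Sigma - λI) = λ² - trace · λ + det = 0.
  trace = 4 + 14 = 18, det = 4·14 - (-5)² = 31.
Step 2 — discriminant:
  Δ = trace² - 4·det = 324 - 124 = 200.
Step 3 — eigenvalues:
  λ = (trace ± √Δ)/2 = (18 ± 14.1421)/2,
  λ_1 = 16.0711,  λ_2 = 1.9289.

Step 4 — unit eigenvector for λ_1: solve (Sigma - λ_1 I)v = 0. First row:
  (4 - 16.0711)·v_x + (-5)·v_y = 0, i.e. (-12.0711)·v_x + (-5)·v_y = 0,
  so v ∝ (b, λ_1 - a) = (-5, 12.0711); multiply by -1 so the first entry is positive: u = (5, -12.0711).
  ||u|| = √((5)² + (-12.0711)²) = √(170.7107) ≈ 13.0656,
  v_1 = u/||u|| ≈ (0.3827, -0.9239) (||v_1|| = 1).

λ_1 = 16.0711,  λ_2 = 1.9289;  v_1 ≈ (0.3827, -0.9239)


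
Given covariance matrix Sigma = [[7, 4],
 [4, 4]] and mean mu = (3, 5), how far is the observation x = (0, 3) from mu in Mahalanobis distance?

Step 1 — centre the observation: (x - mu) = (-3, -2).

Step 2 — invert Sigma. det(Sigma) = 7·4 - (4)² = 12.
  Sigma^{-1} = (1/det) · [[d, -b], [-b, a]] = [[0.3333, -0.3333],
 [-0.3333, 0.5833]].

Step 3 — form the quadratic (x - mu)^T · Sigma^{-1} · (x - mu):
  Sigma^{-1} · (x - mu) = (-0.3333, -0.1667).
  (x - mu)^T · [Sigma^{-1} · (x - mu)] = (-3)·(-0.3333) + (-2)·(-0.1667) = 1.3333.

Step 4 — take square root: d = √(1.3333) ≈ 1.1547.

d(x, mu) = √(1.3333) ≈ 1.1547


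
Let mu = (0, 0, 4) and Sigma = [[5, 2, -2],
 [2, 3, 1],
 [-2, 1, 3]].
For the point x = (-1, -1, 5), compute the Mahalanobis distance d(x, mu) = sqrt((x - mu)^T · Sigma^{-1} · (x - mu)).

Step 1 — centre the observation: (x - mu) = (-1, -1, 1).

Step 2 — invert Sigma (cofactor / det for 3×3, or solve directly):
  Sigma^{-1} = [[1, -1, 1],
 [-1, 1.375, -1.125],
 [1, -1.125, 1.375]].

Step 3 — form the quadratic (x - mu)^T · Sigma^{-1} · (x - mu):
  Sigma^{-1} · (x - mu) = (1, -1.5, 1.5).
  (x - mu)^T · [Sigma^{-1} · (x - mu)] = (-1)·(1) + (-1)·(-1.5) + (1)·(1.5) = 2.

Step 4 — take square root: d = √(2) ≈ 1.4142.

d(x, mu) = √(2) ≈ 1.4142


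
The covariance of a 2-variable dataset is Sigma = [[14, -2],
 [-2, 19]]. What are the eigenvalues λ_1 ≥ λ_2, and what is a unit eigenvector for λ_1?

Step 1 — characteristic polynomial of 2×2 Sigma:
  det(Sigma - λI) = λ² - trace · λ + det = 0.
  trace = 14 + 19 = 33, det = 14·19 - (-2)² = 262.
Step 2 — discriminant:
  Δ = trace² - 4·det = 1089 - 1048 = 41.
Step 3 — eigenvalues:
  λ = (trace ± √Δ)/2 = (33 ± 6.4031)/2,
  λ_1 = 19.7016,  λ_2 = 13.2984.

Step 4 — unit eigenvector for λ_1: solve (Sigma - λ_1 I)v = 0. First row:
  (14 - 19.7016)·v_x + (-2)·v_y = 0, i.e. (-5.7016)·v_x + (-2)·v_y = 0,
  so v ∝ (b, λ_1 - a) = (-2, 5.7016); multiply by -1 so the first entry is positive: u = (2, -5.7016).
  ||u|| = √((2)² + (-5.7016)²) = √(36.5078) ≈ 6.0422,
  v_1 = u/||u|| ≈ (0.331, -0.9436) (||v_1|| = 1).

λ_1 = 19.7016,  λ_2 = 13.2984;  v_1 ≈ (0.331, -0.9436)


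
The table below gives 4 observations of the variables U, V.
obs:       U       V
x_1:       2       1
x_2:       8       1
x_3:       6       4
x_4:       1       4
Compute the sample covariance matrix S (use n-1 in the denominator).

Step 1 — column means:
  mean(U) = (2 + 8 + 6 + 1) / 4 = 17/4 = 4.25
  mean(V) = (1 + 1 + 4 + 4) / 4 = 10/4 = 2.5

Step 2 — sample covariance S[i,j] = (1/(n-1)) · Σ_k (x_{k,i} - mean_i) · (x_{k,j} - mean_j), with n-1 = 3.
  S[U,U] = ((-2.25)·(-2.25) + (3.75)·(3.75) + (1.75)·(1.75) + (-3.25)·(-3.25)) / 3 = 32.75/3 = 10.9167
  S[U,V] = ((-2.25)·(-1.5) + (3.75)·(-1.5) + (1.75)·(1.5) + (-3.25)·(1.5)) / 3 = -4.5/3 = -1.5
  S[V,V] = ((-1.5)·(-1.5) + (-1.5)·(-1.5) + (1.5)·(1.5) + (1.5)·(1.5)) / 3 = 9/3 = 3

S is symmetric (S[j,i] = S[i,j]). Assembling:

S = [[10.9167, -1.5],
 [-1.5, 3]]


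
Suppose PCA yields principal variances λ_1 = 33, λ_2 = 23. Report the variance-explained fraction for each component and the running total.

Step 1 — total variance = trace(Sigma) = Σ λ_i = 33 + 23 = 56.

Step 2 — fraction explained by component i = λ_i / Σ λ:
  PC1: 33/56 = 0.5893
  PC2: 23/56 = 0.4107

Step 3 — cumulative fraction after k components = (λ_1 + ... + λ_k) / Σ λ:
  k = 1: 33/56 = 0.5893
  k = 2: (33 + 23)/56 = 56/56 = 1

Summary (fraction, with percent):

explained: PC1 0.5893 (58.93%), PC2 0.4107 (41.07%);  cumulative: 0.5893, 1


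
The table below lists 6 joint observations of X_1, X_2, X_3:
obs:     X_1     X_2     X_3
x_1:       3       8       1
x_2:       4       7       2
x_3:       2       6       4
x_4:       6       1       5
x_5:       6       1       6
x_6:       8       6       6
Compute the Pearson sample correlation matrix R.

Step 1 — column means:
  mean(X_1) = (3 + 4 + 2 + 6 + 6 + 8) / 6 = 29/6 = 4.8333
  mean(X_2) = (8 + 7 + 6 + 1 + 1 + 6) / 6 = 29/6 = 4.8333
  mean(X_3) = (1 + 2 + 4 + 5 + 6 + 6) / 6 = 24/6 = 4

Step 2 — sample variances and covariances s[i,j] = (1/(n-1)) · Σ_k (x_{k,i} - mean_i) · (x_{k,j} - mean_j), with n-1 = 5:
  s[X_1,X_1] = ((-1.8333)·(-1.8333) + (-0.8333)·(-0.8333) + (-2.8333)·(-2.8333) + (1.1667)·(1.1667) + (1.1667)·(1.1667) + (3.1667)·(3.1667)) / 5 = 24.8333/5 = 4.9667
  s[X_1,X_2] = ((-1.8333)·(3.1667) + (-0.8333)·(2.1667) + (-2.8333)·(1.1667) + (1.1667)·(-3.8333) + (1.1667)·(-3.8333) + (3.1667)·(1.1667)) / 5 = -16.1667/5 = -3.2333
  s[X_1,X_3] = ((-1.8333)·(-3) + (-0.8333)·(-2) + (-2.8333)·(0) + (1.1667)·(1) + (1.1667)·(2) + (3.1667)·(2)) / 5 = 17/5 = 3.4
  s[X_2,X_2] = ((3.1667)·(3.1667) + (2.1667)·(2.1667) + (1.1667)·(1.1667) + (-3.8333)·(-3.8333) + (-3.8333)·(-3.8333) + (1.1667)·(1.1667)) / 5 = 46.8333/5 = 9.3667
  s[X_2,X_3] = ((3.1667)·(-3) + (2.1667)·(-2) + (1.1667)·(0) + (-3.8333)·(1) + (-3.8333)·(2) + (1.1667)·(2)) / 5 = -23/5 = -4.6
  s[X_3,X_3] = ((-3)·(-3) + (-2)·(-2) + (0)·(0) + (1)·(1) + (2)·(2) + (2)·(2)) / 5 = 22/5 = 4.4
  Sample standard deviations s_i = √(s[i,i]):
  s(X_1) = √(4.9667) = 2.2286
  s(X_2) = √(9.3667) = 3.0605
  s(X_3) = √(4.4) = 2.0976

Step 3 — r_{ij} = s_{ij} / (s_i · s_j):
  r[X_1,X_1] = 1 (diagonal).
  r[X_1,X_2] = -3.2333 / (2.2286 · 3.0605) = -3.2333 / 6.8206 = -0.4741
  r[X_1,X_3] = 3.4 / (2.2286 · 2.0976) = 3.4 / 4.6748 = 0.7273
  r[X_2,X_2] = 1 (diagonal).
  r[X_2,X_3] = -4.6 / (3.0605 · 2.0976) = -4.6 / 6.4198 = -0.7165
  r[X_3,X_3] = 1 (diagonal).

R is symmetric with unit diagonal. Assembling:

R = [[1, -0.4741, 0.7273],
 [-0.4741, 1, -0.7165],
 [0.7273, -0.7165, 1]]


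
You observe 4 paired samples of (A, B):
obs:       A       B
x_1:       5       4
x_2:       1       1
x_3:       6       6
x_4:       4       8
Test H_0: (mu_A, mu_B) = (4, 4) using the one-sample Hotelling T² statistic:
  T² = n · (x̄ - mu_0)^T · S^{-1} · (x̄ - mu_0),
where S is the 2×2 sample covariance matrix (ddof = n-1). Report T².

Step 1 — sample mean vector:
  mean(A) = (5 + 1 + 6 + 4) / 4 = 16/4 = 4
  mean(B) = (4 + 1 + 6 + 8) / 4 = 19/4 = 4.75
  x̄ = (4, 4.75),  deviation x̄ - mu_0 = (4, 4.75) - (4, 4) = (0, 0.75).

Step 2 — sample covariance matrix, S[i,j] = (1/(n-1)) · Σ_k (x_{k,i} - mean_i) · (x_{k,j} - mean_j), divisor n-1 = 3:
  S[A,A] = ((1)·(1) + (-3)·(-3) + (2)·(2) + (0)·(0)) / 3 = 14/3 = 4.6667
  S[A,B] = ((1)·(-0.75) + (-3)·(-3.75) + (2)·(1.25) + (0)·(3.25)) / 3 = 13/3 = 4.3333
  S[B,B] = ((-0.75)·(-0.75) + (-3.75)·(-3.75) + (1.25)·(1.25) + (3.25)·(3.25)) / 3 = 26.75/3 = 8.9167
  S = [[4.6667, 4.3333],
 [4.3333, 8.9167]].

Step 3 — invert S. det(S) = 4.6667·8.9167 - (4.3333)² = 22.8333.
  S^{-1} = (1/det) · [[d, -b], [-b, a]] = [[0.3905, -0.1898],
 [-0.1898, 0.2044]].

Step 4 — quadratic form (x̄ - mu_0)^T · S^{-1} · (x̄ - mu_0):
  S^{-1} · (x̄ - mu_0) = (-0.1423, 0.1533),
  (x̄ - mu_0)^T · [...] = (0)·(-0.1423) + (0.75)·(0.1533) = 0.115.

Step 5 — scale by n: T² = 4 · 0.115 = 0.4599.

T² ≈ 0.4599


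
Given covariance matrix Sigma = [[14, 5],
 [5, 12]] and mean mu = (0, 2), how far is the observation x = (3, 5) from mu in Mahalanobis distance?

Step 1 — centre the observation: (x - mu) = (3, 3).

Step 2 — invert Sigma. det(Sigma) = 14·12 - (5)² = 143.
  Sigma^{-1} = (1/det) · [[d, -b], [-b, a]] = [[0.0839, -0.035],
 [-0.035, 0.0979]].

Step 3 — form the quadratic (x - mu)^T · Sigma^{-1} · (x - mu):
  Sigma^{-1} · (x - mu) = (0.1469, 0.1888).
  (x - mu)^T · [Sigma^{-1} · (x - mu)] = (3)·(0.1469) + (3)·(0.1888) = 1.007.

Step 4 — take square root: d = √(1.007) ≈ 1.0035.

d(x, mu) = √(1.007) ≈ 1.0035


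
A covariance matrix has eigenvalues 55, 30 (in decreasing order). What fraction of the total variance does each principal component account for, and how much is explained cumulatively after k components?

Step 1 — total variance = trace(Sigma) = Σ λ_i = 55 + 30 = 85.

Step 2 — fraction explained by component i = λ_i / Σ λ:
  PC1: 55/85 = 0.6471
  PC2: 30/85 = 0.3529

Step 3 — cumulative fraction after k components = (λ_1 + ... + λ_k) / Σ λ:
  k = 1: 55/85 = 0.6471
  k = 2: (55 + 30)/85 = 85/85 = 1

Summary (fraction, with percent):

explained: PC1 0.6471 (64.71%), PC2 0.3529 (35.29%);  cumulative: 0.6471, 1


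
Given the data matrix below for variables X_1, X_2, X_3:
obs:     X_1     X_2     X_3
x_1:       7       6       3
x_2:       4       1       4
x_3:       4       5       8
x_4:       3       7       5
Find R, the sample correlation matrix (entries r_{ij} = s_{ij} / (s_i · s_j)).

Step 1 — column means:
  mean(X_1) = (7 + 4 + 4 + 3) / 4 = 18/4 = 4.5
  mean(X_2) = (6 + 1 + 5 + 7) / 4 = 19/4 = 4.75
  mean(X_3) = (3 + 4 + 8 + 5) / 4 = 20/4 = 5

Step 2 — sample variances and covariances s[i,j] = (1/(n-1)) · Σ_k (x_{k,i} - mean_i) · (x_{k,j} - mean_j), with n-1 = 3:
  s[X_1,X_1] = ((2.5)·(2.5) + (-0.5)·(-0.5) + (-0.5)·(-0.5) + (-1.5)·(-1.5)) / 3 = 9/3 = 3
  s[X_1,X_2] = ((2.5)·(1.25) + (-0.5)·(-3.75) + (-0.5)·(0.25) + (-1.5)·(2.25)) / 3 = 1.5/3 = 0.5
  s[X_1,X_3] = ((2.5)·(-2) + (-0.5)·(-1) + (-0.5)·(3) + (-1.5)·(0)) / 3 = -6/3 = -2
  s[X_2,X_2] = ((1.25)·(1.25) + (-3.75)·(-3.75) + (0.25)·(0.25) + (2.25)·(2.25)) / 3 = 20.75/3 = 6.9167
  s[X_2,X_3] = ((1.25)·(-2) + (-3.75)·(-1) + (0.25)·(3) + (2.25)·(0)) / 3 = 2/3 = 0.6667
  s[X_3,X_3] = ((-2)·(-2) + (-1)·(-1) + (3)·(3) + (0)·(0)) / 3 = 14/3 = 4.6667
  Sample standard deviations s_i = √(s[i,i]):
  s(X_1) = √(3) = 1.7321
  s(X_2) = √(6.9167) = 2.63
  s(X_3) = √(4.6667) = 2.1602

Step 3 — r_{ij} = s_{ij} / (s_i · s_j):
  r[X_1,X_1] = 1 (diagonal).
  r[X_1,X_2] = 0.5 / (1.7321 · 2.63) = 0.5 / 4.5552 = 0.1098
  r[X_1,X_3] = -2 / (1.7321 · 2.1602) = -2 / 3.7417 = -0.5345
  r[X_2,X_2] = 1 (diagonal).
  r[X_2,X_3] = 0.6667 / (2.63 · 2.1602) = 0.6667 / 5.6814 = 0.1173
  r[X_3,X_3] = 1 (diagonal).

R is symmetric with unit diagonal. Assembling:

R = [[1, 0.1098, -0.5345],
 [0.1098, 1, 0.1173],
 [-0.5345, 0.1173, 1]]


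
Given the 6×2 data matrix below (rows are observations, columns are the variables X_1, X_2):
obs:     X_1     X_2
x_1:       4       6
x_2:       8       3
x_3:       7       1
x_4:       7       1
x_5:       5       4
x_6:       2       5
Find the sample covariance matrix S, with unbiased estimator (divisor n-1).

Step 1 — column means:
  mean(X_1) = (4 + 8 + 7 + 7 + 5 + 2) / 6 = 33/6 = 5.5
  mean(X_2) = (6 + 3 + 1 + 1 + 4 + 5) / 6 = 20/6 = 3.3333

Step 2 — sample covariance S[i,j] = (1/(n-1)) · Σ_k (x_{k,i} - mean_i) · (x_{k,j} - mean_j), with n-1 = 5.
  S[X_1,X_1] = ((-1.5)·(-1.5) + (2.5)·(2.5) + (1.5)·(1.5) + (1.5)·(1.5) + (-0.5)·(-0.5) + (-3.5)·(-3.5)) / 5 = 25.5/5 = 5.1
  S[X_1,X_2] = ((-1.5)·(2.6667) + (2.5)·(-0.3333) + (1.5)·(-2.3333) + (1.5)·(-2.3333) + (-0.5)·(0.6667) + (-3.5)·(1.6667)) / 5 = -18/5 = -3.6
  S[X_2,X_2] = ((2.6667)·(2.6667) + (-0.3333)·(-0.3333) + (-2.3333)·(-2.3333) + (-2.3333)·(-2.3333) + (0.6667)·(0.6667) + (1.6667)·(1.6667)) / 5 = 21.3333/5 = 4.2667

S is symmetric (S[j,i] = S[i,j]). Assembling:

S = [[5.1, -3.6],
 [-3.6, 4.2667]]


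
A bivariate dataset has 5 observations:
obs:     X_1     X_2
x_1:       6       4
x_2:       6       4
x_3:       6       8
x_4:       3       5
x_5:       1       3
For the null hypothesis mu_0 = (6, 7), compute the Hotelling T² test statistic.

Step 1 — sample mean vector:
  mean(X_1) = (6 + 6 + 6 + 3 + 1) / 5 = 22/5 = 4.4
  mean(X_2) = (4 + 4 + 8 + 5 + 3) / 5 = 24/5 = 4.8
  x̄ = (4.4, 4.8),  deviation x̄ - mu_0 = (4.4, 4.8) - (6, 7) = (-1.6, -2.2).

Step 2 — sample covariance matrix, S[i,j] = (1/(n-1)) · Σ_k (x_{k,i} - mean_i) · (x_{k,j} - mean_j), divisor n-1 = 4:
  S[X_1,X_1] = ((1.6)·(1.6) + (1.6)·(1.6) + (1.6)·(1.6) + (-1.4)·(-1.4) + (-3.4)·(-3.4)) / 4 = 21.2/4 = 5.3
  S[X_1,X_2] = ((1.6)·(-0.8) + (1.6)·(-0.8) + (1.6)·(3.2) + (-1.4)·(0.2) + (-3.4)·(-1.8)) / 4 = 8.4/4 = 2.1
  S[X_2,X_2] = ((-0.8)·(-0.8) + (-0.8)·(-0.8) + (3.2)·(3.2) + (0.2)·(0.2) + (-1.8)·(-1.8)) / 4 = 14.8/4 = 3.7
  S = [[5.3, 2.1],
 [2.1, 3.7]].

Step 3 — invert S. det(S) = 5.3·3.7 - (2.1)² = 15.2.
  S^{-1} = (1/det) · [[d, -b], [-b, a]] = [[0.2434, -0.1382],
 [-0.1382, 0.3487]].

Step 4 — quadratic form (x̄ - mu_0)^T · S^{-1} · (x̄ - mu_0):
  S^{-1} · (x̄ - mu_0) = (-0.0855, -0.5461),
  (x̄ - mu_0)^T · [...] = (-1.6)·(-0.0855) + (-2.2)·(-0.5461) = 1.3382.

Step 5 — scale by n: T² = 5 · 1.3382 = 6.6908.

T² ≈ 6.6908


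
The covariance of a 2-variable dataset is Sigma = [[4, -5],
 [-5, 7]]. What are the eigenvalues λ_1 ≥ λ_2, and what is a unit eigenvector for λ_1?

Step 1 — characteristic polynomial of 2×2 Sigma:
  det(Sigma - λI) = λ² - trace · λ + det = 0.
  trace = 4 + 7 = 11, det = 4·7 - (-5)² = 3.
Step 2 — discriminant:
  Δ = trace² - 4·det = 121 - 12 = 109.
Step 3 — eigenvalues:
  λ = (trace ± √Δ)/2 = (11 ± 10.4403)/2,
  λ_1 = 10.7202,  λ_2 = 0.2798.

Step 4 — unit eigenvector for λ_1: solve (Sigma - λ_1 I)v = 0. First row:
  (4 - 10.7202)·v_x + (-5)·v_y = 0, i.e. (-6.7202)·v_x + (-5)·v_y = 0,
  so v ∝ (b, λ_1 - a) = (-5, 6.7202); multiply by -1 so the first entry is positive: u = (5, -6.7202).
  ||u|| = √((5)² + (-6.7202)²) = √(70.1605) ≈ 8.3762,
  v_1 = u/||u|| ≈ (0.5969, -0.8023) (||v_1|| = 1).

λ_1 = 10.7202,  λ_2 = 0.2798;  v_1 ≈ (0.5969, -0.8023)


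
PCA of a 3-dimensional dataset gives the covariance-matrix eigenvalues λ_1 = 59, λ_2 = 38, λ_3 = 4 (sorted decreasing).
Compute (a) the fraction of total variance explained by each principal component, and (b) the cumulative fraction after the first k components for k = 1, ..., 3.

Step 1 — total variance = trace(Sigma) = Σ λ_i = 59 + 38 + 4 = 101.

Step 2 — fraction explained by component i = λ_i / Σ λ:
  PC1: 59/101 = 0.5842
  PC2: 38/101 = 0.3762
  PC3: 4/101 = 0.0396

Step 3 — cumulative fraction after k components = (λ_1 + ... + λ_k) / Σ λ:
  k = 1: 59/101 = 0.5842
  k = 2: (59 + 38)/101 = 97/101 = 0.9604
  k = 3: (59 + 38 + 4)/101 = 101/101 = 1

Summary (fraction, with percent):

explained: PC1 0.5842 (58.42%), PC2 0.3762 (37.62%), PC3 0.0396 (3.96%);  cumulative: 0.5842, 0.9604, 1


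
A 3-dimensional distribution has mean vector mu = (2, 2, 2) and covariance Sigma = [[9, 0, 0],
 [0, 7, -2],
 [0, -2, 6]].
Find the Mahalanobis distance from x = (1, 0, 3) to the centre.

Step 1 — centre the observation: (x - mu) = (-1, -2, 1).

Step 2 — invert Sigma (cofactor / det for 3×3, or solve directly):
  Sigma^{-1} = [[0.1111, 0, 0],
 [0, 0.1579, 0.0526],
 [0, 0.0526, 0.1842]].

Step 3 — form the quadratic (x - mu)^T · Sigma^{-1} · (x - mu):
  Sigma^{-1} · (x - mu) = (-0.1111, -0.2632, 0.0789).
  (x - mu)^T · [Sigma^{-1} · (x - mu)] = (-1)·(-0.1111) + (-2)·(-0.2632) + (1)·(0.0789) = 0.7164.

Step 4 — take square root: d = √(0.7164) ≈ 0.8464.

d(x, mu) = √(0.7164) ≈ 0.8464


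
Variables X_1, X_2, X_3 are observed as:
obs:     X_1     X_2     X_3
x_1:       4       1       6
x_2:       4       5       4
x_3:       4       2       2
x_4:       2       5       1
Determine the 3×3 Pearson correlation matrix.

Step 1 — column means:
  mean(X_1) = (4 + 4 + 4 + 2) / 4 = 14/4 = 3.5
  mean(X_2) = (1 + 5 + 2 + 5) / 4 = 13/4 = 3.25
  mean(X_3) = (6 + 4 + 2 + 1) / 4 = 13/4 = 3.25

Step 2 — sample variances and covariances s[i,j] = (1/(n-1)) · Σ_k (x_{k,i} - mean_i) · (x_{k,j} - mean_j), with n-1 = 3:
  s[X_1,X_1] = ((0.5)·(0.5) + (0.5)·(0.5) + (0.5)·(0.5) + (-1.5)·(-1.5)) / 3 = 3/3 = 1
  s[X_1,X_2] = ((0.5)·(-2.25) + (0.5)·(1.75) + (0.5)·(-1.25) + (-1.5)·(1.75)) / 3 = -3.5/3 = -1.1667
  s[X_1,X_3] = ((0.5)·(2.75) + (0.5)·(0.75) + (0.5)·(-1.25) + (-1.5)·(-2.25)) / 3 = 4.5/3 = 1.5
  s[X_2,X_2] = ((-2.25)·(-2.25) + (1.75)·(1.75) + (-1.25)·(-1.25) + (1.75)·(1.75)) / 3 = 12.75/3 = 4.25
  s[X_2,X_3] = ((-2.25)·(2.75) + (1.75)·(0.75) + (-1.25)·(-1.25) + (1.75)·(-2.25)) / 3 = -7.25/3 = -2.4167
  s[X_3,X_3] = ((2.75)·(2.75) + (0.75)·(0.75) + (-1.25)·(-1.25) + (-2.25)·(-2.25)) / 3 = 14.75/3 = 4.9167
  Sample standard deviations s_i = √(s[i,i]):
  s(X_1) = √(1) = 1
  s(X_2) = √(4.25) = 2.0616
  s(X_3) = √(4.9167) = 2.2174

Step 3 — r_{ij} = s_{ij} / (s_i · s_j):
  r[X_1,X_1] = 1 (diagonal).
  r[X_1,X_2] = -1.1667 / (1 · 2.0616) = -1.1667 / 2.0616 = -0.5659
  r[X_1,X_3] = 1.5 / (1 · 2.2174) = 1.5 / 2.2174 = 0.6765
  r[X_2,X_2] = 1 (diagonal).
  r[X_2,X_3] = -2.4167 / (2.0616 · 2.2174) = -2.4167 / 4.5712 = -0.5287
  r[X_3,X_3] = 1 (diagonal).

R is symmetric with unit diagonal. Assembling:

R = [[1, -0.5659, 0.6765],
 [-0.5659, 1, -0.5287],
 [0.6765, -0.5287, 1]]


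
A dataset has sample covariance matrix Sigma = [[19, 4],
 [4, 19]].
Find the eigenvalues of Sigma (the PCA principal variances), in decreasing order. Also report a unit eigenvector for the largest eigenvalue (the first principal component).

Step 1 — characteristic polynomial of 2×2 Sigma:
  det(Sigma - λI) = λ² - trace · λ + det = 0.
  trace = 19 + 19 = 38, det = 19·19 - (4)² = 345.
Step 2 — discriminant:
  Δ = trace² - 4·det = 1444 - 1380 = 64.
Step 3 — eigenvalues:
  λ = (trace ± √Δ)/2 = (38 ± 8)/2,
  λ_1 = 23,  λ_2 = 15.

Step 4 — unit eigenvector for λ_1: solve (Sigma - λ_1 I)v = 0. First row:
  (19 - 23)·v_x + (4)·v_y = 0, i.e. (-4)·v_x + (4)·v_y = 0,
  so v ∝ (b, λ_1 - a) = (4, 4) = u.
  ||u|| = √((4)² + (4)²) = √(32) ≈ 5.6569,
  v_1 = u/||u|| ≈ (0.7071, 0.7071) (||v_1|| = 1).

λ_1 = 23,  λ_2 = 15;  v_1 ≈ (0.7071, 0.7071)


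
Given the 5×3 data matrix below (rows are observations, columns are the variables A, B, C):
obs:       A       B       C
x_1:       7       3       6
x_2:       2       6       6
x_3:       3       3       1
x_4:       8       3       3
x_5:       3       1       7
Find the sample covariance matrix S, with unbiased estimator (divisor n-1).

Step 1 — column means:
  mean(A) = (7 + 2 + 3 + 8 + 3) / 5 = 23/5 = 4.6
  mean(B) = (3 + 6 + 3 + 3 + 1) / 5 = 16/5 = 3.2
  mean(C) = (6 + 6 + 1 + 3 + 7) / 5 = 23/5 = 4.6

Step 2 — sample covariance S[i,j] = (1/(n-1)) · Σ_k (x_{k,i} - mean_i) · (x_{k,j} - mean_j), with n-1 = 4.
  S[A,A] = ((2.4)·(2.4) + (-2.6)·(-2.6) + (-1.6)·(-1.6) + (3.4)·(3.4) + (-1.6)·(-1.6)) / 4 = 29.2/4 = 7.3
  S[A,B] = ((2.4)·(-0.2) + (-2.6)·(2.8) + (-1.6)·(-0.2) + (3.4)·(-0.2) + (-1.6)·(-2.2)) / 4 = -4.6/4 = -1.15
  S[A,C] = ((2.4)·(1.4) + (-2.6)·(1.4) + (-1.6)·(-3.6) + (3.4)·(-1.6) + (-1.6)·(2.4)) / 4 = -3.8/4 = -0.95
  S[B,B] = ((-0.2)·(-0.2) + (2.8)·(2.8) + (-0.2)·(-0.2) + (-0.2)·(-0.2) + (-2.2)·(-2.2)) / 4 = 12.8/4 = 3.2
  S[B,C] = ((-0.2)·(1.4) + (2.8)·(1.4) + (-0.2)·(-3.6) + (-0.2)·(-1.6) + (-2.2)·(2.4)) / 4 = -0.6/4 = -0.15
  S[C,C] = ((1.4)·(1.4) + (1.4)·(1.4) + (-3.6)·(-3.6) + (-1.6)·(-1.6) + (2.4)·(2.4)) / 4 = 25.2/4 = 6.3

S is symmetric (S[j,i] = S[i,j]). Assembling:

S = [[7.3, -1.15, -0.95],
 [-1.15, 3.2, -0.15],
 [-0.95, -0.15, 6.3]]


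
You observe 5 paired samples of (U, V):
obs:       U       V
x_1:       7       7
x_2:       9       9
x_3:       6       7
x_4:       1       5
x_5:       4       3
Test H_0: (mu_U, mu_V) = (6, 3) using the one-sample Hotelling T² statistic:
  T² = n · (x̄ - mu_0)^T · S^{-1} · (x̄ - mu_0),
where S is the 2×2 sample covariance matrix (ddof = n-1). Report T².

Step 1 — sample mean vector:
  mean(U) = (7 + 9 + 6 + 1 + 4) / 5 = 27/5 = 5.4
  mean(V) = (7 + 9 + 7 + 5 + 3) / 5 = 31/5 = 6.2
  x̄ = (5.4, 6.2),  deviation x̄ - mu_0 = (5.4, 6.2) - (6, 3) = (-0.6, 3.2).

Step 2 — sample covariance matrix, S[i,j] = (1/(n-1)) · Σ_k (x_{k,i} - mean_i) · (x_{k,j} - mean_j), divisor n-1 = 4:
  S[U,U] = ((1.6)·(1.6) + (3.6)·(3.6) + (0.6)·(0.6) + (-4.4)·(-4.4) + (-1.4)·(-1.4)) / 4 = 37.2/4 = 9.3
  S[U,V] = ((1.6)·(0.8) + (3.6)·(2.8) + (0.6)·(0.8) + (-4.4)·(-1.2) + (-1.4)·(-3.2)) / 4 = 21.6/4 = 5.4
  S[V,V] = ((0.8)·(0.8) + (2.8)·(2.8) + (0.8)·(0.8) + (-1.2)·(-1.2) + (-3.2)·(-3.2)) / 4 = 20.8/4 = 5.2
  S = [[9.3, 5.4],
 [5.4, 5.2]].

Step 3 — invert S. det(S) = 9.3·5.2 - (5.4)² = 19.2.
  S^{-1} = (1/det) · [[d, -b], [-b, a]] = [[0.2708, -0.2812],
 [-0.2812, 0.4844]].

Step 4 — quadratic form (x̄ - mu_0)^T · S^{-1} · (x̄ - mu_0):
  S^{-1} · (x̄ - mu_0) = (-1.0625, 1.7187),
  (x̄ - mu_0)^T · [...] = (-0.6)·(-1.0625) + (3.2)·(1.7187) = 6.1375.

Step 5 — scale by n: T² = 5 · 6.1375 = 30.6875.

T² ≈ 30.6875
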